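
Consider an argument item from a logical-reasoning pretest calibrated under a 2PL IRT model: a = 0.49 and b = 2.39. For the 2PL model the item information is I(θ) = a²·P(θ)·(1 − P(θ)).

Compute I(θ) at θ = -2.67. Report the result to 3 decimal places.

P = 1/(1+e^{2.4794}) = 0.0773
P(1−P) = 0.0773 × 0.9227 = 0.0713
I = a² × P(1−P) = 0.49² × 0.0713 = 0.01713

0.017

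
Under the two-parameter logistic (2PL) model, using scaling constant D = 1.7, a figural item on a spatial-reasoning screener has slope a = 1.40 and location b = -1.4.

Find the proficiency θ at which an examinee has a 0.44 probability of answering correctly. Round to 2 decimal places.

P(θ) = 1 / (1 + exp(−D·a(θ − b)))
logit = ln(0.4400/0.5600) = -0.2412
θ = b + logit/(1.7·a) = -1.4 + (-0.2412)/2.3800 = -1.5013

-1.50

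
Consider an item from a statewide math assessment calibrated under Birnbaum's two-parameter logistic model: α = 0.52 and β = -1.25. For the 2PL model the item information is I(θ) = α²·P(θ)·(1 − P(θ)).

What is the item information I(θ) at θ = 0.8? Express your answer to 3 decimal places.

0.052

P = 1/(1+e^{-1.0660}) = 0.7438
P(1−P) = 0.7438 × 0.2562 = 0.1905
I = α² × P(1−P) = 0.52² × 0.1905 = 0.05152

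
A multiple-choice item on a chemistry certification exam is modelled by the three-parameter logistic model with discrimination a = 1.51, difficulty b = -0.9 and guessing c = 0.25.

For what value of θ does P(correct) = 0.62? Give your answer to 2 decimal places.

-0.92

P(θ) = c + (1 − c) · 1 / (1 + exp(−a(θ − b)))
Remove guessing floor: (0.62 − 0.25)/(1 − 0.25) = 0.4933
logit = ln(0.4933/0.5067) = -0.0267
θ = b + logit/(a) = -0.9 + (-0.0267)/1.5100 = -0.9177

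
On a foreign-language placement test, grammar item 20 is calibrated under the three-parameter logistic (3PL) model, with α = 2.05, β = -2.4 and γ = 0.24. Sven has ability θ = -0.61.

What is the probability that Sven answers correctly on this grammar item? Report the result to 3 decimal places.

0.981

P(θ) = γ + (1 − γ) · 1 / (1 + exp(−α(θ − β)))
Exponent: 2.05 × (-0.61 − (-2.4)) = 3.6695
1/(1 + e^{-3.6695}) = 0.9751
P = 0.24 + 0.76 × 0.9751 = 0.9811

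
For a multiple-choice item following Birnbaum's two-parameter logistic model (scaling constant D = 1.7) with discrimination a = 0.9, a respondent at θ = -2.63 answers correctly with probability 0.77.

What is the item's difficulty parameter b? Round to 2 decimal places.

-3.42

P(θ) = 1 / (1 + exp(−D·a(θ − b)))
logit(0.77) = ln(0.77/0.23) = 1.2083
b = θ − logit/(1.7·a) = -2.63 − 1.2083/1.5300 = -3.4197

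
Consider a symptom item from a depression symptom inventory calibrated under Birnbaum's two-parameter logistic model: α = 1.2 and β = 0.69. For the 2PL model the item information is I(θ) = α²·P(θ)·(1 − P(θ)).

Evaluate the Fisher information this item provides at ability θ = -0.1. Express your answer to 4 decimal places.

0.2899

P = 1/(1+e^{0.9480}) = 0.2793
P(1−P) = 0.2793 × 0.7207 = 0.2013
I = α² × P(1−P) = 1.2² × 0.2013 = 0.28985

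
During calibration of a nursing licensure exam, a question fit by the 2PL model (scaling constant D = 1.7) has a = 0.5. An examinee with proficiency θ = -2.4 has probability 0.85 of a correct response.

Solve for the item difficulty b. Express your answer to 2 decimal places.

-4.44

P(θ) = 1 / (1 + exp(−D·a(θ − b)))
logit(0.85) = ln(0.85/0.15) = 1.7346
b = θ − logit/(1.7·a) = -2.4 − 1.7346/0.8500 = -4.4407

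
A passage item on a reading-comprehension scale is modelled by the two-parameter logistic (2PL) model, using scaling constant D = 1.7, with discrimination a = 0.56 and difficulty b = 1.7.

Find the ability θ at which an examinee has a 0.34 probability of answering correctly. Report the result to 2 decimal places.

P(θ) = 1 / (1 + exp(−D·a(θ − b)))
logit = ln(0.3400/0.6600) = -0.6633
θ = b + logit/(1.7·a) = 1.7 + (-0.6633)/0.9520 = 1.0033

1.00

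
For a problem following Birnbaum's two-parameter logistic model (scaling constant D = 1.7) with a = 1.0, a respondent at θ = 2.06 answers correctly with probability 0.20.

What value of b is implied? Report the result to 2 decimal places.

P(θ) = 1 / (1 + exp(−D·a(θ − b)))
logit(0.20) = ln(0.20/0.80) = -1.3863
b = θ − logit/(1.7·a) = 2.06 − (-1.3863)/1.7000 = 2.8755

2.88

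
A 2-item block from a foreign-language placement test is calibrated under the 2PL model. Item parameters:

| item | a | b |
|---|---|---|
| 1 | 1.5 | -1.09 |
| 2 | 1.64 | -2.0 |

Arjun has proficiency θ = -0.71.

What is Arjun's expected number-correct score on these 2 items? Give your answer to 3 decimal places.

P(θ) = 1 / (1 + exp(−a(θ − b)))
P_1 = 1/(1+e^{-0.5700}) = 0.6388
P_2 = 1/(1+e^{-2.1156}) = 0.8924
E[score] = 0.6388 + 0.8924 = 1.5312

1.531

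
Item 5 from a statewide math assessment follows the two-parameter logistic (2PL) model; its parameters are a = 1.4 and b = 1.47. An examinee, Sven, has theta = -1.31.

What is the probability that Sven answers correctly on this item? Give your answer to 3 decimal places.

P(theta) = 1 / (1 + exp(−a(theta − b)))
Exponent: 1.4 × (-1.31 − 1.47) = -3.8920
1/(1 + e^{3.8920}) = 0.0200

0.020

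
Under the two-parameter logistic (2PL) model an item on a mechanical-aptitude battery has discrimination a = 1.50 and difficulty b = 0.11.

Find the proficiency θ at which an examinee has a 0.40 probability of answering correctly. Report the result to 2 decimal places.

-0.16

P(θ) = 1 / (1 + exp(−a(θ − b)))
logit = ln(0.4000/0.6000) = -0.4055
θ = b + logit/(a) = 0.11 + (-0.4055)/1.5000 = -0.1603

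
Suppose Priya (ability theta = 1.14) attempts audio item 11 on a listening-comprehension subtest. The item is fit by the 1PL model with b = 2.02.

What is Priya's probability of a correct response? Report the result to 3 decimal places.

P(theta) = 1 / (1 + exp(−(theta − b)))
Exponent: (1.14 − 2.02) = -0.8800
1/(1 + e^{0.8800}) = 0.2932
P = 0.2932

0.293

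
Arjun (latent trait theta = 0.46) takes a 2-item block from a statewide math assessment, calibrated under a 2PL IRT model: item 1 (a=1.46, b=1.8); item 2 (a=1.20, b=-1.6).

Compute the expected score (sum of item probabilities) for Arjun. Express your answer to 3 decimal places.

P(theta) = 1 / (1 + exp(−a(theta − b)))
P_1 = 1/(1+e^{1.9564}) = 0.1239
P_2 = 1/(1+e^{-2.4720}) = 0.9222
E[score] = 0.1239 + 0.9222 = 1.0460

1.046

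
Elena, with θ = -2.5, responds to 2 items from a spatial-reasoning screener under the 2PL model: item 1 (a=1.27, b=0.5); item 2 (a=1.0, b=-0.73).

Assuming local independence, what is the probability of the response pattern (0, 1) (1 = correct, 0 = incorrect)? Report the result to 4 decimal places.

0.1424

P(θ) = 1 / (1 + exp(−a(θ − b)))
P_1 = 1/(1+e^{3.8100}) = 0.0217
P_2 = 1/(1+e^{1.7700}) = 0.1455
L = (1−P_1) × P_2 = 0.9783 × 0.1455 = 0.14239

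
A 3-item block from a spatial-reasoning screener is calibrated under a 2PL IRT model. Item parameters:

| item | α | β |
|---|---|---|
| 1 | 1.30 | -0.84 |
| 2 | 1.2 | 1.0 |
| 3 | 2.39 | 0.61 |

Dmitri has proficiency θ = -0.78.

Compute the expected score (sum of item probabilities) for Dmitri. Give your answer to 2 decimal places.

0.66

P(θ) = 1 / (1 + exp(−α(θ − β)))
P_1 = 1/(1+e^{-0.0780}) = 0.5195
P_2 = 1/(1+e^{2.1360}) = 0.1056
P_3 = 1/(1+e^{3.3221}) = 0.0348
E[score] = 0.5195 + 0.1056 + 0.0348 = 0.6600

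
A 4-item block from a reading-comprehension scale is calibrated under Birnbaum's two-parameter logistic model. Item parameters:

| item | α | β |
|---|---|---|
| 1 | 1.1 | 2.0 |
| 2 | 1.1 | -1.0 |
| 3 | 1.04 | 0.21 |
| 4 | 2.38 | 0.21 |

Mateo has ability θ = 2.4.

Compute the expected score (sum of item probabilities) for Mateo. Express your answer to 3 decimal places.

P(θ) = 1 / (1 + exp(−α(θ − β)))
P_1 = 1/(1+e^{-0.4400}) = 0.6083
P_2 = 1/(1+e^{-3.7400}) = 0.9768
P_3 = 1/(1+e^{-2.2776}) = 0.9070
P_4 = 1/(1+e^{-5.2122}) = 0.9946
E[score] = 0.6083 + 0.9768 + 0.9070 + 0.9946 = 3.4866

3.487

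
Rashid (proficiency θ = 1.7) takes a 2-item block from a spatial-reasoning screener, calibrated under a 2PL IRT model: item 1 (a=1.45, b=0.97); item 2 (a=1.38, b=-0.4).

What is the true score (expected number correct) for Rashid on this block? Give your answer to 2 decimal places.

1.69

P(θ) = 1 / (1 + exp(−a(θ − b)))
P_1 = 1/(1+e^{-1.0585}) = 0.7424
P_2 = 1/(1+e^{-2.8980}) = 0.9477
E[score] = 0.7424 + 0.9477 = 1.6902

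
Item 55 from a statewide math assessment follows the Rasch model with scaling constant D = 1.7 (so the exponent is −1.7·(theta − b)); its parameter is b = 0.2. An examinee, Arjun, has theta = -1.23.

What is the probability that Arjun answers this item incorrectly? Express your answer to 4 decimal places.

P(theta) = 1 / (1 + exp(−D·(theta − b)))
Exponent: 1.7 × (-1.23 − 0.2) = -2.4310
1/(1 + e^{2.4310}) = 0.0808
P = 0.0808
P(incorrect) = 1 − 0.0808 = 0.9192

0.9192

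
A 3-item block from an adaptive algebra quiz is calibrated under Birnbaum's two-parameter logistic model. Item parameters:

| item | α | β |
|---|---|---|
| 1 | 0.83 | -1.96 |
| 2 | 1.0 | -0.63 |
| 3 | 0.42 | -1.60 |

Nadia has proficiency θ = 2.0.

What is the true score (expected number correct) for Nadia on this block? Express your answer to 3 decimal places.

2.716

P(θ) = 1 / (1 + exp(−α(θ − β)))
P_1 = 1/(1+e^{-3.2868}) = 0.9640
P_2 = 1/(1+e^{-2.6300}) = 0.9328
P_3 = 1/(1+e^{-1.5120}) = 0.8194
E[score] = 0.9640 + 0.9328 + 0.8194 = 2.7161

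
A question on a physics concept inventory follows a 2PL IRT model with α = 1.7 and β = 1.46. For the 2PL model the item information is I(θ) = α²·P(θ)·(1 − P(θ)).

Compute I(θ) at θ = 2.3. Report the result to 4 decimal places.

0.4508

P = 1/(1+e^{-1.4280}) = 0.8066
P(1−P) = 0.8066 × 0.1934 = 0.1560
I = α² × P(1−P) = 1.7² × 0.1560 = 0.45085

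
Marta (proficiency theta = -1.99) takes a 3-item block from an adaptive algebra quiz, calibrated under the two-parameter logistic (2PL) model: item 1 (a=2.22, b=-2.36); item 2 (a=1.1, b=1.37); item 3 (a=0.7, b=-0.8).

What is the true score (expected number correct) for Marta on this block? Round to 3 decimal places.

1.022

P(theta) = 1 / (1 + exp(−a(theta − b)))
P_1 = 1/(1+e^{-0.8214}) = 0.6945
P_2 = 1/(1+e^{3.6960}) = 0.0242
P_3 = 1/(1+e^{0.8330}) = 0.3030
E[score] = 0.6945 + 0.0242 + 0.3030 = 1.0218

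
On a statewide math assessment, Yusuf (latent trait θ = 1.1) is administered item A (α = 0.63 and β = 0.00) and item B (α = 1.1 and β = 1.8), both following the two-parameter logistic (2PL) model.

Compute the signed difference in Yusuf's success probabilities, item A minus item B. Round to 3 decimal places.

0.350

P(θ) = 1 / (1 + exp(−α(θ − β)))
P_A = 0.6666
P_B = 0.3165
P_A − P_B = 0.3502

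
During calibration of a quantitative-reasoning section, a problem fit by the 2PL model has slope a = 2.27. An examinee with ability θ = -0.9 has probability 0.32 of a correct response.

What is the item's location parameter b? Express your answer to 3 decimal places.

-0.568

P(θ) = 1 / (1 + exp(−a(θ − b)))
logit(0.32) = ln(0.32/0.68) = -0.7538
b = θ − logit/(a) = -0.9 − (-0.7538)/2.2700 = -0.5679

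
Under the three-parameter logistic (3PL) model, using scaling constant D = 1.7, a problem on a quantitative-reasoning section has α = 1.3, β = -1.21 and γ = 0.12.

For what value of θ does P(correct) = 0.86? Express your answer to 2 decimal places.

-0.46

P(θ) = γ + (1 − γ) · 1 / (1 + exp(−D·α(θ − β)))
Remove guessing floor: (0.86 − 0.12)/(1 − 0.12) = 0.8409
logit = ln(0.8409/0.1591) = 1.6650
θ = β + logit/(1.7·α) = -1.21 + 1.6650/2.2100 = -0.4566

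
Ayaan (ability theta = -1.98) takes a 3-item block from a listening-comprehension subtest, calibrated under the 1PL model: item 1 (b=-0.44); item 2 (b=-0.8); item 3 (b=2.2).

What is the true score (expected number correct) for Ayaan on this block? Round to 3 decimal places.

P(theta) = 1 / (1 + exp(−(theta − b)))
P_1 = 1/(1+e^{1.5400}) = 0.1765
P_2 = 1/(1+e^{1.1800}) = 0.2351
P_3 = 1/(1+e^{4.1800}) = 0.0151
E[score] = 0.1765 + 0.2351 + 0.0151 = 0.4267

0.427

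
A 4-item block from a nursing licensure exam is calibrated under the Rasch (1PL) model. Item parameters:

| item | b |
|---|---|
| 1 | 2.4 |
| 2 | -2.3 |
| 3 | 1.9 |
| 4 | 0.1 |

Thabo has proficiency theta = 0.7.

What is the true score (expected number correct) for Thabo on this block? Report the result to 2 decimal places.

1.98

P(theta) = 1 / (1 + exp(−(theta − b)))
P_1 = 1/(1+e^{1.7000}) = 0.1545
P_2 = 1/(1+e^{-3.0000}) = 0.9526
P_3 = 1/(1+e^{1.2000}) = 0.2315
P_4 = 1/(1+e^{-0.6000}) = 0.6457
E[score] = 0.1545 + 0.9526 + 0.2315 + 0.6457 = 1.9842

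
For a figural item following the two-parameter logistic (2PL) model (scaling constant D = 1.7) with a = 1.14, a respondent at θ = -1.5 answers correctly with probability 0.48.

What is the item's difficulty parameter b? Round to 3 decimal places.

-1.459

P(θ) = 1 / (1 + exp(−D·a(θ − b)))
logit(0.48) = ln(0.48/0.52) = -0.0800
b = θ − logit/(1.7·a) = -1.5 − (-0.0800)/1.9380 = -1.4587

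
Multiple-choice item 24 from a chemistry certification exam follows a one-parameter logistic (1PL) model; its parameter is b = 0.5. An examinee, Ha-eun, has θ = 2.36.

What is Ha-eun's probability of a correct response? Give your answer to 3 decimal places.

P(θ) = 1 / (1 + exp(−(θ − b)))
Exponent: (2.36 − 0.5) = 1.8600
1/(1 + e^{-1.8600}) = 0.8653
P = 0.8653

0.865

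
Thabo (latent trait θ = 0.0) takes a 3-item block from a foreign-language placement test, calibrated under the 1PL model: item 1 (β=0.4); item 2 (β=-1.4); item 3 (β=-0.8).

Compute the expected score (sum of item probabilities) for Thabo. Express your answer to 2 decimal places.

P(θ) = 1 / (1 + exp(−(θ − β)))
P_1 = 1/(1+e^{0.4000}) = 0.4013
P_2 = 1/(1+e^{-1.4000}) = 0.8022
P_3 = 1/(1+e^{-0.8000}) = 0.6900
E[score] = 0.4013 + 0.8022 + 0.6900 = 1.8935

1.89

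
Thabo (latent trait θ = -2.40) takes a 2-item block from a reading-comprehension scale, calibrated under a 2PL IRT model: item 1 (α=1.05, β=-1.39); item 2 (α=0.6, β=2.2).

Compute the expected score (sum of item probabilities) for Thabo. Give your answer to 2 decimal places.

P(θ) = 1 / (1 + exp(−α(θ − β)))
P_1 = 1/(1+e^{1.0605}) = 0.2572
P_2 = 1/(1+e^{2.7600}) = 0.0595
E[score] = 0.2572 + 0.0595 = 0.3167

0.32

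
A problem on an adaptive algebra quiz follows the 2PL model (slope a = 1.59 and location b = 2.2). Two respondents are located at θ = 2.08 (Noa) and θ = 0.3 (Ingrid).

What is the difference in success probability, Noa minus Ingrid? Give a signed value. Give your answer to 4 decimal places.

P(θ) = 1 / (1 + exp(−a(θ − b)))
P(Noa) = 0.4524  [exponent -0.1908]
P(Ingrid) = 0.0465  [exponent -3.0210]
Difference = 0.4524 − 0.0465 = 0.4060

0.4060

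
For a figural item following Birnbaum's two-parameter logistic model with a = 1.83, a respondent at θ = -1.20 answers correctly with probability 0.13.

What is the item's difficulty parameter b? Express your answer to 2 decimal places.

P(θ) = 1 / (1 + exp(−a(θ − b)))
logit(0.13) = ln(0.13/0.87) = -1.9010
b = θ − logit/(a) = -1.20 − (-1.9010)/1.8300 = -0.1612

-0.16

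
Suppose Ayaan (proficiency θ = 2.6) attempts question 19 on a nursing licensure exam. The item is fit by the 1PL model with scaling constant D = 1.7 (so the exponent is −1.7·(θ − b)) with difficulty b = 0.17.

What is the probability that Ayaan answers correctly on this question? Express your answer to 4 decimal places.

P(θ) = 1 / (1 + exp(−D·(θ − b)))
Exponent: 1.7 × (2.6 − 0.17) = 4.1310
1/(1 + e^{-4.1310}) = 0.9842
P = 0.9842

0.9842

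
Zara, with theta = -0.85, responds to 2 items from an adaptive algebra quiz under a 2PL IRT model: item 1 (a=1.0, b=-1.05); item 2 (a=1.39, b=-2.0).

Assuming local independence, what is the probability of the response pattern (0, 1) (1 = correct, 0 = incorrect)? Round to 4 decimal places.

P(theta) = 1 / (1 + exp(−a(theta − b)))
P_1 = 1/(1+e^{-0.2000}) = 0.5498
P_2 = 1/(1+e^{-1.5985}) = 0.8318
L = (1−P_1) × P_2 = 0.4502 × 0.8318 = 0.37445

0.3745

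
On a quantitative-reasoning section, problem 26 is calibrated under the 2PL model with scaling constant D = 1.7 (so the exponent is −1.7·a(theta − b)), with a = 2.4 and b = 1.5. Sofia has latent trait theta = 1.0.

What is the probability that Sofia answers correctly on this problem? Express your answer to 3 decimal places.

P(theta) = 1 / (1 + exp(−D·a(theta − b)))
Exponent: 1.7 × 2.4 × (1.0 − 1.5) = -2.0400
1/(1 + e^{2.0400}) = 0.1151
P = 0.1151

0.115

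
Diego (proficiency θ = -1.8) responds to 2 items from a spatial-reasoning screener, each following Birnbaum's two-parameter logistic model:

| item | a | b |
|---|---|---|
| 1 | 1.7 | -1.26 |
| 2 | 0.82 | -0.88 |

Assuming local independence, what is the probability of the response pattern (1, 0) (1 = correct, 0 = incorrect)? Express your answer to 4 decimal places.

0.1941

P(θ) = 1 / (1 + exp(−a(θ − b)))
P_1 = 1/(1+e^{0.9180}) = 0.2854
P_2 = 1/(1+e^{0.7544}) = 0.3199
L = P_1 × (1−P_2) = 0.2854 × 0.6801 = 0.19409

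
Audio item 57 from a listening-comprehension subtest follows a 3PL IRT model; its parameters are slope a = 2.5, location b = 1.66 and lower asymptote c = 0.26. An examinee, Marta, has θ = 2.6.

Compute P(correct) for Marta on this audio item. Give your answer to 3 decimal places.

0.936

P(θ) = c + (1 − c) · 1 / (1 + exp(−a(θ − b)))
Exponent: 2.5 × (2.6 − 1.66) = 2.3500
1/(1 + e^{-2.3500}) = 0.9129
P = 0.26 + 0.74 × 0.9129 = 0.9356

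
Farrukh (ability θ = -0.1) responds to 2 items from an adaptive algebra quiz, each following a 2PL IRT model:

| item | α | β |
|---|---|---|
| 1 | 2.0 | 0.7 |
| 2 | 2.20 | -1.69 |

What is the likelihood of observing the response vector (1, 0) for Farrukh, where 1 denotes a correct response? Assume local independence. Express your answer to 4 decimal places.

P(θ) = 1 / (1 + exp(−α(θ − β)))
P_1 = 1/(1+e^{1.6000}) = 0.1680
P_2 = 1/(1+e^{-3.4980}) = 0.9706
L = P_1 × (1−P_2) = 0.1680 × 0.0294 = 0.00493

0.0049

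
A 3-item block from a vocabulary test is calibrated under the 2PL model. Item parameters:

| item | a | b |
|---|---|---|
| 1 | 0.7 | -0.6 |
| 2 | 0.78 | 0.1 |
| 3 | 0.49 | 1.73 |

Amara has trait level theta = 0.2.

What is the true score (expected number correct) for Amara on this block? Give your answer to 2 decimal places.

1.48

P(theta) = 1 / (1 + exp(−a(theta − b)))
P_1 = 1/(1+e^{-0.5600}) = 0.6365
P_2 = 1/(1+e^{-0.0780}) = 0.5195
P_3 = 1/(1+e^{0.7497}) = 0.3209
E[score] = 0.6365 + 0.5195 + 0.3209 = 1.4768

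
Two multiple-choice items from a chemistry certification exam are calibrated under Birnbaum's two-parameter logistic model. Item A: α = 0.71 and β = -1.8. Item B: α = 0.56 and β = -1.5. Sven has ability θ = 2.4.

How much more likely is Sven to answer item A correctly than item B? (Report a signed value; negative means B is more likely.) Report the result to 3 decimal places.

0.053

P(θ) = 1 / (1 + exp(−α(θ − β)))
P_A = 0.9518
P_B = 0.8988
P_A − P_B = 0.0530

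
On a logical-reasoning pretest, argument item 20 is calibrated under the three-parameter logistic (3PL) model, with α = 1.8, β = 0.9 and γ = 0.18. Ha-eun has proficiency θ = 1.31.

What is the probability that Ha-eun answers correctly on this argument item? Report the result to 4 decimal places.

P(θ) = γ + (1 − γ) · 1 / (1 + exp(−α(θ − β)))
Exponent: 1.8 × (1.31 − 0.9) = 0.7380
1/(1 + e^{-0.7380}) = 0.6766
P = 0.18 + 0.82 × 0.6766 = 0.7348

0.7348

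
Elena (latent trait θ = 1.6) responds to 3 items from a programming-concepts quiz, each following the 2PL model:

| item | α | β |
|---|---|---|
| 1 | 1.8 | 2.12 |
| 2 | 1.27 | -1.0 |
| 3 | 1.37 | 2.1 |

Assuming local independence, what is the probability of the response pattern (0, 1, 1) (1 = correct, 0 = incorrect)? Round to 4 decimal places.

0.2322

P(θ) = 1 / (1 + exp(−α(θ − β)))
P_1 = 1/(1+e^{0.9360}) = 0.2817
P_2 = 1/(1+e^{-3.3020}) = 0.9645
P_3 = 1/(1+e^{0.6850}) = 0.3351
L = (1−P_1) × P_2 × P_3 = 0.7183 × 0.9645 × 0.3351 = 0.23219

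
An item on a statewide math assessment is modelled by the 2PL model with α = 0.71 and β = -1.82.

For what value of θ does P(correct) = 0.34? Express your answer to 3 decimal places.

P(θ) = 1 / (1 + exp(−α(θ − β)))
logit = ln(0.3400/0.6600) = -0.6633
θ = β + logit/(α) = -1.82 + (-0.6633)/0.7100 = -2.7542

-2.754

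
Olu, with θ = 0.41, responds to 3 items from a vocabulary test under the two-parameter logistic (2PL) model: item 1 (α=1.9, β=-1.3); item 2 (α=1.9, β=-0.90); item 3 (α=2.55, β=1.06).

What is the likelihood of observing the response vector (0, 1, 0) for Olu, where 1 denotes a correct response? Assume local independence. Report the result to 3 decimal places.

P(θ) = 1 / (1 + exp(−α(θ − β)))
P_1 = 1/(1+e^{-3.2490}) = 0.9626
P_2 = 1/(1+e^{-2.4890}) = 0.9234
P_3 = 1/(1+e^{1.6575}) = 0.1601
L = (1−P_1) × P_2 × (1−P_3) = 0.0374 × 0.9234 × 0.8399 = 0.02898

0.029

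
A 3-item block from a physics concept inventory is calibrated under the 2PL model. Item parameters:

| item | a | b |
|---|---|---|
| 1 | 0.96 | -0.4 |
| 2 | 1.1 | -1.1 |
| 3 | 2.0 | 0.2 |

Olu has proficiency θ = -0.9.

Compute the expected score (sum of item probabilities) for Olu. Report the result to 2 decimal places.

P(θ) = 1 / (1 + exp(−a(θ − b)))
P_1 = 1/(1+e^{0.4800}) = 0.3823
P_2 = 1/(1+e^{-0.2200}) = 0.5548
P_3 = 1/(1+e^{2.2000}) = 0.0998
E[score] = 0.3823 + 0.5548 + 0.0998 = 1.0368

1.04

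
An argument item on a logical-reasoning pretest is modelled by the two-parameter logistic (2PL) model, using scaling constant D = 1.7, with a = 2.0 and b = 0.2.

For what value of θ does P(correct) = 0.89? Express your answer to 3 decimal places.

0.815

P(θ) = 1 / (1 + exp(−D·a(θ − b)))
logit = ln(0.8900/0.1100) = 2.0907
θ = b + logit/(1.7·a) = 0.2 + 2.0907/3.4000 = 0.8149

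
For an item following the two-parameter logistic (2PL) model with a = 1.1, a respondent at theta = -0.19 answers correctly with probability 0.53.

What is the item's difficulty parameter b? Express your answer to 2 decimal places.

P(theta) = 1 / (1 + exp(−a(theta − b)))
logit(0.53) = ln(0.53/0.47) = 0.1201
b = theta − logit/(a) = -0.19 − 0.1201/1.1000 = -0.2992

-0.30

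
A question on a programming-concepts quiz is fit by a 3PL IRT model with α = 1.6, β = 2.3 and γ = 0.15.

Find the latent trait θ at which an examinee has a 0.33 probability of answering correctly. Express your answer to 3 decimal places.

1.479

P(θ) = γ + (1 − γ) · 1 / (1 + exp(−α(θ − β)))
Remove guessing floor: (0.33 − 0.15)/(1 − 0.15) = 0.2118
logit = ln(0.2118/0.7882) = -1.3143
θ = β + logit/(α) = 2.3 + (-1.3143)/1.6000 = 1.4785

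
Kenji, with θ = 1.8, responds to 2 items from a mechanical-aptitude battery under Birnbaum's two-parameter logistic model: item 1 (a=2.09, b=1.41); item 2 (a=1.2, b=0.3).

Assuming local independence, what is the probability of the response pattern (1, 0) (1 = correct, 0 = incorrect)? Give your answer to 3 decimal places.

0.098

P(θ) = 1 / (1 + exp(−a(θ − b)))
P_1 = 1/(1+e^{-0.8151}) = 0.6932
P_2 = 1/(1+e^{-1.8000}) = 0.8581
L = P_1 × (1−P_2) = 0.6932 × 0.1419 = 0.09833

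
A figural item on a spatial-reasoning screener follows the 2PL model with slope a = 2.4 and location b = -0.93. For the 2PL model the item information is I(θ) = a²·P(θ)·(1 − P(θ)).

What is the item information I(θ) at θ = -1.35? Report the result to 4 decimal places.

P = 1/(1+e^{1.0080}) = 0.2674
P(1−P) = 0.2674 × 0.7326 = 0.1959
I = a² × P(1−P) = 2.4² × 0.1959 = 1.12829

1.1283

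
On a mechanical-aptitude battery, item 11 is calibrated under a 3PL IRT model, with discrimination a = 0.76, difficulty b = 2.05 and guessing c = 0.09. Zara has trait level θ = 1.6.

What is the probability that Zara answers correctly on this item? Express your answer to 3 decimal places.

0.468

P(θ) = c + (1 − c) · 1 / (1 + exp(−a(θ − b)))
Exponent: 0.76 × (1.6 − 2.05) = -0.3420
1/(1 + e^{0.3420}) = 0.4153
P = 0.09 + 0.91 × 0.4153 = 0.4679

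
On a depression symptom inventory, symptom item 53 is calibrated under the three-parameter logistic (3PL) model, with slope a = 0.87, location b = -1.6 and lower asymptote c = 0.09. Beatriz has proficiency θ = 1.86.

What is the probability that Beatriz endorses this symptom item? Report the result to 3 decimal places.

0.957

P(θ) = c + (1 − c) · 1 / (1 + exp(−a(θ − b)))
Exponent: 0.87 × (1.86 − (-1.6)) = 3.0102
1/(1 + e^{-3.0102}) = 0.9530
P = 0.09 + 0.91 × 0.9530 = 0.9573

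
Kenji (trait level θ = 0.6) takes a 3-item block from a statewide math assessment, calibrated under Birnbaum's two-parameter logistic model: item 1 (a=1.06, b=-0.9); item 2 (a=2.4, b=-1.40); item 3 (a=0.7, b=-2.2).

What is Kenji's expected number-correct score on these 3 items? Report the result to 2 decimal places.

P(θ) = 1 / (1 + exp(−a(θ − b)))
P_1 = 1/(1+e^{-1.5900}) = 0.8306
P_2 = 1/(1+e^{-4.8000}) = 0.9918
P_3 = 1/(1+e^{-1.9600}) = 0.8765
E[score] = 0.8306 + 0.9918 + 0.8765 = 2.6990

2.70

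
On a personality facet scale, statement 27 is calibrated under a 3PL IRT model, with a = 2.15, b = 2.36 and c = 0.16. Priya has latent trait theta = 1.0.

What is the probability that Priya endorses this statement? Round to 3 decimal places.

P(theta) = c + (1 − c) · 1 / (1 + exp(−a(theta − b)))
Exponent: 2.15 × (1.0 − 2.36) = -2.9240
1/(1 + e^{2.9240}) = 0.0510
P = 0.16 + 0.84 × 0.0510 = 0.2028

0.203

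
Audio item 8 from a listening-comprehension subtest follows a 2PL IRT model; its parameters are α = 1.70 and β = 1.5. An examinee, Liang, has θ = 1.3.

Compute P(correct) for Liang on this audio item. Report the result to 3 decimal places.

0.416

P(θ) = 1 / (1 + exp(−α(θ − β)))
Exponent: 1.70 × (1.3 − 1.5) = -0.3400
1/(1 + e^{0.3400}) = 0.4158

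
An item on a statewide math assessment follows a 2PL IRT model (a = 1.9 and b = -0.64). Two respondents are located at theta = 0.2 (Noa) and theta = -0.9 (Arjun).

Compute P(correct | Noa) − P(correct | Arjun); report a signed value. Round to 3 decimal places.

0.453

P(theta) = 1 / (1 + exp(−a(theta − b)))
P(Noa) = 0.8315  [exponent 1.5960]
P(Arjun) = 0.3790  [exponent -0.4940]
Difference = 0.8315 − 0.3790 = 0.4525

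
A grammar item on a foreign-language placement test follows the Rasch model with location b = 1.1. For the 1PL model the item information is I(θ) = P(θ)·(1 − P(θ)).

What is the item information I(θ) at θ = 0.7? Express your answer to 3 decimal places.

P = 1/(1+e^{0.4000}) = 0.4013
P(1−P) = 0.4013 × 0.5987 = 0.2403
I = P(1−P) = 0.24026

0.240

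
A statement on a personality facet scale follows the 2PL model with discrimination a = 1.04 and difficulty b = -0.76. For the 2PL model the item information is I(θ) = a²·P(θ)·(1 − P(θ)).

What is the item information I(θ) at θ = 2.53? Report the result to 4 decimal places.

P = 1/(1+e^{-3.4216}) = 0.9684
P(1−P) = 0.9684 × 0.0316 = 0.0306
I = a² × P(1−P) = 1.04² × 0.0306 = 0.03313

0.0331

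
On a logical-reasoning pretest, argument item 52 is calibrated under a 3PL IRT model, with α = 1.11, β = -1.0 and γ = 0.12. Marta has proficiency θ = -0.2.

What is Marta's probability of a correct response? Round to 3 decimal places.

P(θ) = γ + (1 − γ) · 1 / (1 + exp(−α(θ − β)))
Exponent: 1.11 × (-0.2 − (-1.0)) = 0.8880
1/(1 + e^{-0.8880}) = 0.7085
P = 0.12 + 0.88 × 0.7085 = 0.7435

0.743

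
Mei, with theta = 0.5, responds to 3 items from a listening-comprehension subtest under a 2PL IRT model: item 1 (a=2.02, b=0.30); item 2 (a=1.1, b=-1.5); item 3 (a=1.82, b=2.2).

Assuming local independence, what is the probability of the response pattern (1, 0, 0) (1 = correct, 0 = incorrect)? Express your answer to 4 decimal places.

0.0572

P(theta) = 1 / (1 + exp(−a(theta − b)))
P_1 = 1/(1+e^{-0.4040}) = 0.5996
P_2 = 1/(1+e^{-2.2000}) = 0.9002
P_3 = 1/(1+e^{3.0940}) = 0.0434
L = P_1 × (1−P_2) × (1−P_3) = 0.5996 × 0.0998 × 0.9566 = 0.05722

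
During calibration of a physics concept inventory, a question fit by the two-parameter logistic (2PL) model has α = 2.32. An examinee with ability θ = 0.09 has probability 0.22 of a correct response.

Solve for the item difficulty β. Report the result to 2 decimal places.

0.64

P(θ) = 1 / (1 + exp(−α(θ − β)))
logit(0.22) = ln(0.22/0.78) = -1.2657
β = θ − logit/(α) = 0.09 − (-1.2657)/2.3200 = 0.6355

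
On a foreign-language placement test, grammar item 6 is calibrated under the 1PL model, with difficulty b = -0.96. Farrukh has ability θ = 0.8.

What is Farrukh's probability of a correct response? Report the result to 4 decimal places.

P(θ) = 1 / (1 + exp(−(θ − b)))
Exponent: (0.8 − (-0.96)) = 1.7600
1/(1 + e^{-1.7600}) = 0.8532
P = 0.8532

0.8532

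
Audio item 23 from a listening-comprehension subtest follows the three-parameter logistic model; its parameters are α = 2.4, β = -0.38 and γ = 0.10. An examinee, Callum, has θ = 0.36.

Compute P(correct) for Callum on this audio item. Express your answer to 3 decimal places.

0.870

P(θ) = γ + (1 − γ) · 1 / (1 + exp(−α(θ − β)))
Exponent: 2.4 × (0.36 − (-0.38)) = 1.7760
1/(1 + e^{-1.7760}) = 0.8552
P = 0.10 + 0.90 × 0.8552 = 0.8697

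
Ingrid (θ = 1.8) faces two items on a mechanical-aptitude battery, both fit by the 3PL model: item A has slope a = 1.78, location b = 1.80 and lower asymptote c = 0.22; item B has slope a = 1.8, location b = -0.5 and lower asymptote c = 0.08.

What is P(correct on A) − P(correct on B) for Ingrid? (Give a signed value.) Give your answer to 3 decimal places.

P(θ) = c + (1 − c) · 1 / (1 + exp(−a(θ − b)))
P_A = 0.6100
P_B = 0.9856
P_A − P_B = -0.3756

-0.376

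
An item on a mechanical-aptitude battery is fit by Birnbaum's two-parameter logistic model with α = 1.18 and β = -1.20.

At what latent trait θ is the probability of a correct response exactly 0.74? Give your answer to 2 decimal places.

P(θ) = 1 / (1 + exp(−α(θ − β)))
logit = ln(0.7400/0.2600) = 1.0460
θ = β + logit/(α) = -1.20 + 1.0460/1.1800 = -0.3136

-0.31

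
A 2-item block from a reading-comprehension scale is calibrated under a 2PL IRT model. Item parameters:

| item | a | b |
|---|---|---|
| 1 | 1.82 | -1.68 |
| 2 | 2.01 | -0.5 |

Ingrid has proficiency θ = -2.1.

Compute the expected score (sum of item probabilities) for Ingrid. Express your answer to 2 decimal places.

P(θ) = 1 / (1 + exp(−a(θ − b)))
P_1 = 1/(1+e^{0.7644}) = 0.3177
P_2 = 1/(1+e^{3.2160}) = 0.0386
E[score] = 0.3177 + 0.0386 = 0.3563

0.36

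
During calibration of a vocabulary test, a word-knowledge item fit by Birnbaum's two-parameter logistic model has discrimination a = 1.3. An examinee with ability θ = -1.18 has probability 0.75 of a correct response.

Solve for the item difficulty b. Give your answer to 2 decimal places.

-2.03

P(θ) = 1 / (1 + exp(−a(θ − b)))
logit(0.75) = ln(0.75/0.25) = 1.0986
b = θ − logit/(a) = -1.18 − 1.0986/1.3000 = -2.0251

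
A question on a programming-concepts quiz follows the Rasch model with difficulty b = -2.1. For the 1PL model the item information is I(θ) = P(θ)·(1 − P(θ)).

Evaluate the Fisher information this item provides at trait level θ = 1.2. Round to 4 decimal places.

0.0343

P = 1/(1+e^{-3.3000}) = 0.9644
P(1−P) = 0.9644 × 0.0356 = 0.0343
I = P(1−P) = 0.03431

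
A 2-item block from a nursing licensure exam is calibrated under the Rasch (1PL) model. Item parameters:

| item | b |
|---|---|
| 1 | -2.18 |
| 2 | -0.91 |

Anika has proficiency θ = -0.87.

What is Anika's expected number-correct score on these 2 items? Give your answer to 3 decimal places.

1.298

P(θ) = 1 / (1 + exp(−(θ − b)))
P_1 = 1/(1+e^{-1.3100}) = 0.7875
P_2 = 1/(1+e^{-0.0400}) = 0.5100
E[score] = 0.7875 + 0.5100 = 1.2975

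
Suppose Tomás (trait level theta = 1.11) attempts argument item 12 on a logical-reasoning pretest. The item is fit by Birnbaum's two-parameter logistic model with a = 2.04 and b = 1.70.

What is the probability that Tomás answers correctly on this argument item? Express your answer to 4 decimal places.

P(theta) = 1 / (1 + exp(−a(theta − b)))
Exponent: 2.04 × (1.11 − 1.70) = -1.2036
1/(1 + e^{1.2036}) = 0.2308

0.2308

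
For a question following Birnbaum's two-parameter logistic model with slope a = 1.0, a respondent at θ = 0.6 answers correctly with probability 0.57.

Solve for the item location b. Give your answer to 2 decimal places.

P(θ) = 1 / (1 + exp(−a(θ − b)))
logit(0.57) = ln(0.57/0.43) = 0.2819
b = θ − logit/(a) = 0.6 − 0.2819/1.0000 = 0.3181

0.32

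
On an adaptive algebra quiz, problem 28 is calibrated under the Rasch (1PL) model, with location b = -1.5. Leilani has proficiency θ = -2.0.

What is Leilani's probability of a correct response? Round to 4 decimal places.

P(θ) = 1 / (1 + exp(−(θ − b)))
Exponent: (-2.0 − (-1.5)) = -0.5000
1/(1 + e^{0.5000}) = 0.3775
P = 0.3775

0.3775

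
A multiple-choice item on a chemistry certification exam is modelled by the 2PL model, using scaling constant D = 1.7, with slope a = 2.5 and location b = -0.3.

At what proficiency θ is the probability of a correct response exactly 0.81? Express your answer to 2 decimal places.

0.04

P(θ) = 1 / (1 + exp(−D·a(θ − b)))
logit = ln(0.8100/0.1900) = 1.4500
θ = b + logit/(1.7·a) = -0.3 + 1.4500/4.2500 = 0.0412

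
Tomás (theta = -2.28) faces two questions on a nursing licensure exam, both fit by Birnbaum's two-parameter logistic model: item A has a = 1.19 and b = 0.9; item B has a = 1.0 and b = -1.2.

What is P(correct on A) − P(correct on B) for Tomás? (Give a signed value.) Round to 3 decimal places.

P(theta) = 1 / (1 + exp(−a(theta − b)))
P_A = 0.0222
P_B = 0.2535
P_A − P_B = -0.2313

-0.231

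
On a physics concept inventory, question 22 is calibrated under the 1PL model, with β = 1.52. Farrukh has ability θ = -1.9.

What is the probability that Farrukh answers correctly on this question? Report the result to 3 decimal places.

0.032

P(θ) = 1 / (1 + exp(−(θ − β)))
Exponent: (-1.9 − 1.52) = -3.4200
1/(1 + e^{3.4200}) = 0.0317
P = 0.0317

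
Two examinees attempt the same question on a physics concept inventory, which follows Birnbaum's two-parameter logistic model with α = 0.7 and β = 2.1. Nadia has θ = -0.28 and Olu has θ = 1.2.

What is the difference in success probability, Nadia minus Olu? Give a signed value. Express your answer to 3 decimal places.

P(θ) = 1 / (1 + exp(−α(θ − β)))
P(Nadia) = 0.1590  [exponent -1.6660]
P(Olu) = 0.3475  [exponent -0.6300]
Difference = 0.1590 − 0.3475 = -0.1886

-0.189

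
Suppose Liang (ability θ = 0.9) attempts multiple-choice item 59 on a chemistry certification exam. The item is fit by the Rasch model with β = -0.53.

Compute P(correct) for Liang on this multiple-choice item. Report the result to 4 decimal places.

P(θ) = 1 / (1 + exp(−(θ − β)))
Exponent: (0.9 − (-0.53)) = 1.4300
1/(1 + e^{-1.4300}) = 0.8069
P = 0.8069

0.8069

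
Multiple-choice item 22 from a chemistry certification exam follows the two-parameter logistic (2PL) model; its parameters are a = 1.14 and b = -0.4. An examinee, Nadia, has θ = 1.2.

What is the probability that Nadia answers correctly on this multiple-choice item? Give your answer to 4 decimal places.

P(θ) = 1 / (1 + exp(−a(θ − b)))
Exponent: 1.14 × (1.2 − (-0.4)) = 1.8240
1/(1 + e^{-1.8240}) = 0.8610

0.8610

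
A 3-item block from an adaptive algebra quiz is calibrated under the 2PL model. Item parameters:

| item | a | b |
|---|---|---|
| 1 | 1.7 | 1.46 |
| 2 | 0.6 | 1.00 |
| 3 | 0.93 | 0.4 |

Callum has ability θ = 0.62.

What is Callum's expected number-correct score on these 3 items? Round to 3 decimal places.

1.188

P(θ) = 1 / (1 + exp(−a(θ − b)))
P_1 = 1/(1+e^{1.4280}) = 0.1934
P_2 = 1/(1+e^{0.2280}) = 0.4432
P_3 = 1/(1+e^{-0.2046}) = 0.5510
E[score] = 0.1934 + 0.4432 + 0.5510 = 1.1876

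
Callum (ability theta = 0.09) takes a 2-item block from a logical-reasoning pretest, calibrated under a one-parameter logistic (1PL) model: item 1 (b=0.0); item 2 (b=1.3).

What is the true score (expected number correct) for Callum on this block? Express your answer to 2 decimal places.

P(theta) = 1 / (1 + exp(−(theta − b)))
P_1 = 1/(1+e^{-0.0900}) = 0.5225
P_2 = 1/(1+e^{1.2100}) = 0.2297
E[score] = 0.5225 + 0.2297 = 0.7522

0.75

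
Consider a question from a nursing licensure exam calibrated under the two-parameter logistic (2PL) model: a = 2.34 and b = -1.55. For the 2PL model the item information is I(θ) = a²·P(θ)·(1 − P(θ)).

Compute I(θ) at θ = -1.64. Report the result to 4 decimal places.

P = 1/(1+e^{0.2106}) = 0.4475
P(1−P) = 0.4475 × 0.5525 = 0.2472
I = a² × P(1−P) = 2.34² × 0.2472 = 1.35383

1.3538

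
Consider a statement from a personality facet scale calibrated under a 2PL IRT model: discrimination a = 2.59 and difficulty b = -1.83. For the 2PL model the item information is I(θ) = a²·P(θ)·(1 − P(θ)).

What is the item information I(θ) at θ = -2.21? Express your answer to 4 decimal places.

P = 1/(1+e^{0.9842}) = 0.2721
P(1−P) = 0.2721 × 0.7279 = 0.1980
I = a² × P(1−P) = 2.59² × 0.1980 = 1.32849

1.3285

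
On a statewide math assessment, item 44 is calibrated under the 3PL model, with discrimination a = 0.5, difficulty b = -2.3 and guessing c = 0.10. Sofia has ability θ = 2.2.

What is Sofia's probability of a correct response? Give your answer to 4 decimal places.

0.9142

P(θ) = c + (1 − c) · 1 / (1 + exp(−a(θ − b)))
Exponent: 0.5 × (2.2 − (-2.3)) = 2.2500
1/(1 + e^{-2.2500}) = 0.9047
P = 0.10 + 0.90 × 0.9047 = 0.9142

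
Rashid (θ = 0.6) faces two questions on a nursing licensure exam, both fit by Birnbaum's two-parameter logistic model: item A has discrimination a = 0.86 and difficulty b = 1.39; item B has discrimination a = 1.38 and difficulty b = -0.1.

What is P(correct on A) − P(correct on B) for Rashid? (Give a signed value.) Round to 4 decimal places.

-0.3879

P(θ) = 1 / (1 + exp(−a(θ − b)))
P_A = 0.3364
P_B = 0.7243
P_A − P_B = -0.3879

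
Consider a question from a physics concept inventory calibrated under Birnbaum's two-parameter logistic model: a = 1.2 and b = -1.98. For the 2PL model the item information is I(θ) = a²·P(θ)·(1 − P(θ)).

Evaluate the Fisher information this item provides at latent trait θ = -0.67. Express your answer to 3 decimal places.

0.205

P = 1/(1+e^{-1.5720}) = 0.8281
P(1−P) = 0.8281 × 0.1719 = 0.1424
I = a² × P(1−P) = 1.2² × 0.1424 = 0.20501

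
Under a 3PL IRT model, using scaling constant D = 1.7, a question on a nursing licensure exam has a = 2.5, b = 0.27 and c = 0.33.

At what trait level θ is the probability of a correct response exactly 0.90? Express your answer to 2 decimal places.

0.68

P(θ) = c + (1 − c) · 1 / (1 + exp(−D·a(θ − b)))
Remove guessing floor: (0.90 − 0.33)/(1 − 0.33) = 0.8507
logit = ln(0.8507/0.1493) = 1.7405
θ = b + logit/(1.7·a) = 0.27 + 1.7405/4.2500 = 0.6795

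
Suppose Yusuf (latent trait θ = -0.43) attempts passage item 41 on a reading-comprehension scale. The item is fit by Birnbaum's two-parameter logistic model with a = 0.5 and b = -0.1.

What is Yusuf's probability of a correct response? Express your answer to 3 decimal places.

0.459

P(θ) = 1 / (1 + exp(−a(θ − b)))
Exponent: 0.5 × (-0.43 − (-0.1)) = -0.1650
1/(1 + e^{0.1650}) = 0.4588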